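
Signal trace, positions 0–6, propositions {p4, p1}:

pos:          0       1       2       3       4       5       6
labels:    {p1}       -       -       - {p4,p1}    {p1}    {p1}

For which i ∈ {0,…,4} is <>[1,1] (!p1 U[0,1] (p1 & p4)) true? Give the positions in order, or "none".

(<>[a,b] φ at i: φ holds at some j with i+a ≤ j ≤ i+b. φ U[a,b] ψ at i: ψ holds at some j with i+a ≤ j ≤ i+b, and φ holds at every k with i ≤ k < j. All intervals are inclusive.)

2, 3

Evaluate at each i in [0,4]:
  i=0: ✗ (none in [1,1])
  i=1: ✗ (none in [2,2])
  i=2: ✓ (witness j=3)
  i=3: ✓ (witness j=4)
  i=4: ✗ (none in [5,5])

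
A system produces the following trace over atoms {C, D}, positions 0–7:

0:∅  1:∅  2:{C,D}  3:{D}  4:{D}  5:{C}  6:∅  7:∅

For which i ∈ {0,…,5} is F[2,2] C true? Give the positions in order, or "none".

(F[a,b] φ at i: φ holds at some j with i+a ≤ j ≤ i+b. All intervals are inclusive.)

0, 3

Evaluate at each i in [0,5]:
  i=0: ✓ (witness j=2)
  i=1: ✗ (none in [3,3])
  i=2: ✗ (none in [4,4])
  i=3: ✓ (witness j=5)
  i=4: ✗ (none in [6,6])
  i=5: ✗ (none in [7,7])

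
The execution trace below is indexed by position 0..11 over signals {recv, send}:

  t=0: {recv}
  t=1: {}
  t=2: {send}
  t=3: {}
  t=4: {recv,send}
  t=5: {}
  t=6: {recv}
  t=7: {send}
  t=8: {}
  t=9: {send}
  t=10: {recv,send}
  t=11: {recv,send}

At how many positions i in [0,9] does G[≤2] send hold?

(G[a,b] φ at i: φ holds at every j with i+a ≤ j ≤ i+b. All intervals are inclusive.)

Evaluate at each i in [0,9]:
  i=0: ✗ (fails at j=0)
  i=1: ✗ (fails at j=1)
  i=2: ✗ (fails at j=3)
  i=3: ✗ (fails at j=3)
  i=4: ✗ (fails at j=5)
  i=5: ✗ (fails at j=5)
  i=6: ✗ (fails at j=6)
  i=7: ✗ (fails at j=8)
  i=8: ✗ (fails at j=8)
  i=9: ✓ (all of [9,11])
Positions where it holds: {9} → 1.

1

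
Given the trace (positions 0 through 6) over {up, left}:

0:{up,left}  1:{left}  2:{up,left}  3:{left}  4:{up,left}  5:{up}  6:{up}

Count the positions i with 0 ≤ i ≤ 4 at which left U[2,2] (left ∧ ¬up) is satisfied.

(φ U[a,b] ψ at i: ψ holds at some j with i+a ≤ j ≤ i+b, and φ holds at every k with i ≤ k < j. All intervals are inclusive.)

Evaluate at each i in [0,4]:
  i=0: ✗ (no rhs in [2,2])
  i=1: ✓ (rhs at j=3; lhs holds on [1,2])
  i=2: ✗ (no rhs in [4,4])
  i=3: ✗ (no rhs in [5,5])
  i=4: ✗ (no rhs in [6,6])
Positions where it holds: {1} → 1.

1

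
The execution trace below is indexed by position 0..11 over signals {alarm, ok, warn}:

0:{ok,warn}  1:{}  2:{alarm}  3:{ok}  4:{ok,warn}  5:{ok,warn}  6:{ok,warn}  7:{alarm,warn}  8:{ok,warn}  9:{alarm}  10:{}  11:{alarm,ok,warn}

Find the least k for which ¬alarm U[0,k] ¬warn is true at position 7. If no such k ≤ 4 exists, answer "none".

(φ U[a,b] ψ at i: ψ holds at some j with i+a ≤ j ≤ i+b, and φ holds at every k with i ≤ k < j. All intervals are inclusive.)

Need earliest j ≥ 7 with ¬warn, and ¬alarm at every k in [7,j-1].
  j=7: rhs fails.
  j=8: rhs fails.
  j=9: rhs holds but lhs fails at k=7.
  j=10: rhs holds but lhs fails at k=7.
  j=11: rhs fails.
No witness within the range → none.

none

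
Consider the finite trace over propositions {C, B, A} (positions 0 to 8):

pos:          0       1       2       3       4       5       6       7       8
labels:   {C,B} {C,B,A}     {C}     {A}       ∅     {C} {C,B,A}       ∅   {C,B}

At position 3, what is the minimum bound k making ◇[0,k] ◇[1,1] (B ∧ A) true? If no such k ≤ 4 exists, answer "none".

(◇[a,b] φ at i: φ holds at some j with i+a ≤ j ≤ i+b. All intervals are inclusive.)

2

Scan j = 3,4,… for ◇[1,1] (B ∧ A):
  j=3: fails
  j=4: fails
  j=5: holds
First hit at j=5, so smallest k = 5-3 = 2.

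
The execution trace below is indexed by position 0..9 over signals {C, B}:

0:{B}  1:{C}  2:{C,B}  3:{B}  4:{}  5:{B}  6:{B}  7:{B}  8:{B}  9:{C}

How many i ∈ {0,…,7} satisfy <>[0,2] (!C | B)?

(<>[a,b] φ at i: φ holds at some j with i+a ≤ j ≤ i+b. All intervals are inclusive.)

Evaluate at each i in [0,7]:
  i=0: ✓ (witness j=0)
  i=1: ✓ (witness j=2)
  i=2: ✓ (witness j=2)
  i=3: ✓ (witness j=3)
  i=4: ✓ (witness j=4)
  i=5: ✓ (witness j=5)
  i=6: ✓ (witness j=6)
  i=7: ✓ (witness j=7)
Positions where it holds: {0, 1, 2, 3, 4, 5, 6, 7} → 8.

8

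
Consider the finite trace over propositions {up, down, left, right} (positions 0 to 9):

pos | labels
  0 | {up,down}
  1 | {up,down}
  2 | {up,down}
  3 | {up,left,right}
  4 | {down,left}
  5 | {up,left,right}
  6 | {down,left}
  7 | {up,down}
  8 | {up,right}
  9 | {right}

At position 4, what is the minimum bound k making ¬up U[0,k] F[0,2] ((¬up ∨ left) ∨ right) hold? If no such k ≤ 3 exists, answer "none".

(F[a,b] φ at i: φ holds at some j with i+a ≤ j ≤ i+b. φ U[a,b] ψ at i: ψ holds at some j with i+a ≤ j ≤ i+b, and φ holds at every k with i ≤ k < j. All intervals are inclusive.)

0

Need earliest j ≥ 4 with F[0,2] ((¬up ∨ left) ∨ right), and ¬up at every k in [4,j-1].
  j=4: rhs holds (empty prefix). k = 0.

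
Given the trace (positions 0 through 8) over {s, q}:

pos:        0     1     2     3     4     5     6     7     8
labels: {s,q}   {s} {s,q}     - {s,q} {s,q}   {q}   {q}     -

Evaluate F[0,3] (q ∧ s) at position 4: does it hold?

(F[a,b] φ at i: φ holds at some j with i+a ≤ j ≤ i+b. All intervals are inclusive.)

Check (q ∧ s) at each j in [4,7]:
  j=4: true
  j=5: true
  j=6: false
  j=7: false
Found at j=4 → formula holds.

Holds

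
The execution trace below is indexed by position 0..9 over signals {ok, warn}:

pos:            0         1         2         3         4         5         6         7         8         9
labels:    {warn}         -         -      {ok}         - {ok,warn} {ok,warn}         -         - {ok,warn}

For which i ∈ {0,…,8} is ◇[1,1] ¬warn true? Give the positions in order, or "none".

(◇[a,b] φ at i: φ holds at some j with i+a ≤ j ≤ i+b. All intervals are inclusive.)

Evaluate at each i in [0,8]:
  i=0: ✓ (witness j=1)
  i=1: ✓ (witness j=2)
  i=2: ✓ (witness j=3)
  i=3: ✓ (witness j=4)
  i=4: ✗ (none in [5,5])
  i=5: ✗ (none in [6,6])
  i=6: ✓ (witness j=7)
  i=7: ✓ (witness j=8)
  i=8: ✗ (none in [9,9])

0, 1, 2, 3, 6, 7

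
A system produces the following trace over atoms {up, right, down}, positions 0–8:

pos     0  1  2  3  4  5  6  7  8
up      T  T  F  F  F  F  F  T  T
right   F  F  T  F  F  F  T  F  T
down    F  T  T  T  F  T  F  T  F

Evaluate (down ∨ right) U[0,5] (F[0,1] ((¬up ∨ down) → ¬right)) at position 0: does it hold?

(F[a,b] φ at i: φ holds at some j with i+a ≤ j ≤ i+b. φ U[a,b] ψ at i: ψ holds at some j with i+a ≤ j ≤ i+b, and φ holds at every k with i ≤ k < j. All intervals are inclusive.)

Yes

Need some j in [0,5] with F[0,1] ((¬up ∨ down) → ¬right), and (down ∨ right) at every k in [0,j-1].
  j=0: F[0,1] ((¬up ∨ down) → ¬right) holds; no prefix to check → satisfied.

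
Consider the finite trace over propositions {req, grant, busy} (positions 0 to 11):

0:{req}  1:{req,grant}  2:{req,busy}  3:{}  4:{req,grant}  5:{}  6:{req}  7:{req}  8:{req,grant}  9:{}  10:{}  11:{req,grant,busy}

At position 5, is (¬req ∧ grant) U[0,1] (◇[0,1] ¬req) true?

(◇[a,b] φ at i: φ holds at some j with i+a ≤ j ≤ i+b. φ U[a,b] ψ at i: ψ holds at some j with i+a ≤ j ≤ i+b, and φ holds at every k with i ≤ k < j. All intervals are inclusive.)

Need some j in [5,6] with ◇[0,1] ¬req, and (¬req ∧ grant) at every k in [5,j-1].
  j=5: ◇[0,1] ¬req holds; no prefix to check → satisfied.

True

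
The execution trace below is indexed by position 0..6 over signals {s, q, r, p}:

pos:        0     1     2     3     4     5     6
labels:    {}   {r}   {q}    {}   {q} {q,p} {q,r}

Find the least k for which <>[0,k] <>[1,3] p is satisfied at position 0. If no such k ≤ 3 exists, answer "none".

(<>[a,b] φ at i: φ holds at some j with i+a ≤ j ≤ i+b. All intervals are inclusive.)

Scan j = 0,1,… for <>[1,3] p:
  j=0: fails
  j=1: fails
  j=2: holds
First hit at j=2, so smallest k = 2-0 = 2.

2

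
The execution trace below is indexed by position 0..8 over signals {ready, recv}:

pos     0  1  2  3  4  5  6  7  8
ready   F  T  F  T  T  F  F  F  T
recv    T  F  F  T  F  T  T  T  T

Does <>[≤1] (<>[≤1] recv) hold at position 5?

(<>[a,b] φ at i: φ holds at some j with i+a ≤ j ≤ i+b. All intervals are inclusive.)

Check <>[≤1] recv at each j in [5,6]:
  j=5: holds (witness at 5)
  j=6: holds (witness at 6)
Found at j=5 → formula holds.

Yes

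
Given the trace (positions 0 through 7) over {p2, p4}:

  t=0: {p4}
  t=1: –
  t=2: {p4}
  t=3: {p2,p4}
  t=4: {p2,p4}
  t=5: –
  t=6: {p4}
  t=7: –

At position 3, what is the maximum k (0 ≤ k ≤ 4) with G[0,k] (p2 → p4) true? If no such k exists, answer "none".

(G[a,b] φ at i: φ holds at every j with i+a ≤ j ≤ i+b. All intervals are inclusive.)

(p2 → p4) must hold from j=3 onward; find where it first fails.
  j=3: holds
  j=4: holds
  j=5: holds
  j=6: holds
  j=7: holds
Holds through j=7; largest k = 4.

4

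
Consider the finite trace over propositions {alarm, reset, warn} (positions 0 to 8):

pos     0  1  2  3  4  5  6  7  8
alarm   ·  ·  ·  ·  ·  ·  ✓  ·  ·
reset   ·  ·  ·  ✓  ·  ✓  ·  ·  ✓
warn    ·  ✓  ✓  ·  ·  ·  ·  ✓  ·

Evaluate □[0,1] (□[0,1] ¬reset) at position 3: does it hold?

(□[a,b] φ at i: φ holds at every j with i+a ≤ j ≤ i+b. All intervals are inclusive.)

Check □[0,1] ¬reset at every j in [3,4]:
  j=3: fails at 3
  j=4: fails at 5
Fails at j=3 → formula fails.

Does not hold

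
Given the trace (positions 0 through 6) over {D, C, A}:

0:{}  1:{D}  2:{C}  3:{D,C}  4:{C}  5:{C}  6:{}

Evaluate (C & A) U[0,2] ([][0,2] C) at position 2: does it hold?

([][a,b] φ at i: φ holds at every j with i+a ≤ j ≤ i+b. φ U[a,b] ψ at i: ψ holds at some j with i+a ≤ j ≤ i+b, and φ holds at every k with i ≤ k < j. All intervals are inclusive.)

Need some j in [2,4] with [][0,2] C, and (C & A) at every k in [2,j-1].
  j=2: [][0,2] C holds; no prefix to check → satisfied.

Yes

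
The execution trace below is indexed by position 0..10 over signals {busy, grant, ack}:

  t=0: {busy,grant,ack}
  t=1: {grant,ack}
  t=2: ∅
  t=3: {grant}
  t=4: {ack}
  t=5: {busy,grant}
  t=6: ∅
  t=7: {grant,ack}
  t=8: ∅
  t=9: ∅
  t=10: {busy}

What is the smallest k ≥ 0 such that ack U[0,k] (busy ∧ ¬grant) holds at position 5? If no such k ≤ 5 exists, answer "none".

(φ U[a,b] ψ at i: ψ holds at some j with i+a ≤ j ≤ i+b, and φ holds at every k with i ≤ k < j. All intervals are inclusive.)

none

Need earliest j ≥ 5 with (busy ∧ ¬grant), and ack at every k in [5,j-1].
  j=5: rhs fails.
  j=6: rhs fails.
  j=7: rhs fails.
  j=8: rhs fails.
  j=9: rhs fails.
  j=10: rhs holds but lhs fails at k=5.
No witness within the range → none.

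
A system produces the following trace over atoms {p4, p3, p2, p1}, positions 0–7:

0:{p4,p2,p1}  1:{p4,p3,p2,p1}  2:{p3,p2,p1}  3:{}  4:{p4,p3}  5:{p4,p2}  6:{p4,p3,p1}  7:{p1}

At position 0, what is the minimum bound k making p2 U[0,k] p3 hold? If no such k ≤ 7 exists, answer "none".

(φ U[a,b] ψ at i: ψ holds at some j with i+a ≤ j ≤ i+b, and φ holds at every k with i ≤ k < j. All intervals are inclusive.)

Need earliest j ≥ 0 with p3, and p2 at every k in [0,j-1].
  j=0: rhs fails.
  j=1: rhs holds; lhs holds on [0,0]. k = 1.

1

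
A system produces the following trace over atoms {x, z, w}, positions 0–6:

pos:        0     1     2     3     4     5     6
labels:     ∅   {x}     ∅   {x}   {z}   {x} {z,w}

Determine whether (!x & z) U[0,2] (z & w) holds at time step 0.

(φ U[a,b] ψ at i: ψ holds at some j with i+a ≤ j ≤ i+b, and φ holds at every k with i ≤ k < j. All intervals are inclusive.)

No

Need some j in [0,2] with (z & w), and (!x & z) at every k in [0,j-1].
  j=0: (z & w) false.
  j=1: (z & w) false.
  j=2: (z & w) false.
No j in the window works → until fails.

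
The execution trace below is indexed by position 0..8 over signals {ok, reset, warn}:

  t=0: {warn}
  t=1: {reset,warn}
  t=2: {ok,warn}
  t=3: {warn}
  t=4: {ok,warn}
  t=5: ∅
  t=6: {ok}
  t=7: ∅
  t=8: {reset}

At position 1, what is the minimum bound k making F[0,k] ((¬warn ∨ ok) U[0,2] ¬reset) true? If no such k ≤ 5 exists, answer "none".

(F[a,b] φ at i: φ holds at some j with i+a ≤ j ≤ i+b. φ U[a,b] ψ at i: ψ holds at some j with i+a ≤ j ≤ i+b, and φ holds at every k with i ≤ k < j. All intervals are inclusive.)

Scan j = 1,2,… for ((¬warn ∨ ok) U[0,2] ¬reset):
  j=1: fails
  j=2: holds
First hit at j=2, so smallest k = 2-1 = 1.

1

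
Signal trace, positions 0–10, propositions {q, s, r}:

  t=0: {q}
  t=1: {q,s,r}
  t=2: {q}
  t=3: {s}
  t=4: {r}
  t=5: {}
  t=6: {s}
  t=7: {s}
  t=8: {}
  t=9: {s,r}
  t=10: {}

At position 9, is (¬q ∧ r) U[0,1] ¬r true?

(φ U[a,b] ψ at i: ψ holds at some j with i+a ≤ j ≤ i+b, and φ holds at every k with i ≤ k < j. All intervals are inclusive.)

Yes

Need some j in [9,10] with ¬r, and (¬q ∧ r) at every k in [9,j-1].
  j=9: ¬r false.
  j=10: ¬r holds; (¬q ∧ r) holds at every k in [9,9] → satisfied.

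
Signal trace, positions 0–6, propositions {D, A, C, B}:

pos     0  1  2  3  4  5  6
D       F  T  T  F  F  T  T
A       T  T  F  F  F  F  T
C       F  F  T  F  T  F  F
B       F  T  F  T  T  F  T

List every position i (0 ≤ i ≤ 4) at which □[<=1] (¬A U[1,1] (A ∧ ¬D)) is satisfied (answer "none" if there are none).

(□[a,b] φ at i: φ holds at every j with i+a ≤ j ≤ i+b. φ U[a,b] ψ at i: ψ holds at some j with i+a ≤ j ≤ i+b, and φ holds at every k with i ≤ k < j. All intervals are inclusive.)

Evaluate at each i in [0,4]:
  i=0: ✗ (fails at j=0)
  i=1: ✗ (fails at j=1)
  i=2: ✗ (fails at j=2)
  i=3: ✗ (fails at j=3)
  i=4: ✗ (fails at j=4)

none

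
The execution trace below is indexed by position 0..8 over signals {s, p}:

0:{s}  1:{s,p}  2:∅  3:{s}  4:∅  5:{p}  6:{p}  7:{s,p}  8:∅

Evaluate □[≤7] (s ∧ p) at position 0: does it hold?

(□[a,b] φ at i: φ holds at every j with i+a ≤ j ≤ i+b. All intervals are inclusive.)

No

Check (s ∧ p) at every j in [0,7]:
  j=0: false
  j=1: true
  j=2: false
  j=3: false
  j=4: false
  j=5: false
  j=6: false
  j=7: true
Fails at j=0 → formula fails.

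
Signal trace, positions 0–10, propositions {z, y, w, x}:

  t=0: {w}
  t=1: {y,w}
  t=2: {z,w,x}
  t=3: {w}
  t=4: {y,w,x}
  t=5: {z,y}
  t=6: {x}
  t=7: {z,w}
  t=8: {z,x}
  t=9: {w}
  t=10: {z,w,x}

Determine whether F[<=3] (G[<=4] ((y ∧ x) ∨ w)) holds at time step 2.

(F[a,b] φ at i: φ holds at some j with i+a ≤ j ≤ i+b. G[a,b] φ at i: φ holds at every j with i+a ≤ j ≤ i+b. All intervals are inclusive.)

False

Check G[<=4] ((y ∧ x) ∨ w) at each j in [2,5]:
  j=2: fails at 5
  j=3: fails at 5
  j=4: fails at 5
  j=5: fails at 5
No position in the window satisfies it → formula fails.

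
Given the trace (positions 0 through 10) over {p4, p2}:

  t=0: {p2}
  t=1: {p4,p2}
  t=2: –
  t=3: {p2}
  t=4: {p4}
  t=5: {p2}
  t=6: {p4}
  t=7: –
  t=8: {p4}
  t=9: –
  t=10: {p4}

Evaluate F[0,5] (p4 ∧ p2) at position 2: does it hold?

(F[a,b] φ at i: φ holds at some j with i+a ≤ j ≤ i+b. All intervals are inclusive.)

Check (p4 ∧ p2) at each j in [2,7]:
  j=2: false
  j=3: false
  j=4: false
  j=5: false
  j=6: false
  j=7: false
No position in the window satisfies it → formula fails.

False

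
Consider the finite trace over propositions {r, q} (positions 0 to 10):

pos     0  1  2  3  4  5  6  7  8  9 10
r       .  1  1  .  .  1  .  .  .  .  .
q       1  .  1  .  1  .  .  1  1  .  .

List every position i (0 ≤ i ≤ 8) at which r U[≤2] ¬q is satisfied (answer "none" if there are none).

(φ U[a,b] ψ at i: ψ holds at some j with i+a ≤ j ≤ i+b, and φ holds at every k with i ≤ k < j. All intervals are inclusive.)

1, 2, 3, 5, 6

Evaluate at each i in [0,8]:
  i=0: ✗ (lhs fails at k=0 before rhs at j=1)
  i=1: ✓ (rhs at j=1)
  i=2: ✓ (rhs at j=3; lhs holds on [2,2])
  i=3: ✓ (rhs at j=3)
  i=4: ✗ (lhs fails at k=4 before rhs at j=5)
  i=5: ✓ (rhs at j=5)
  i=6: ✓ (rhs at j=6)
  i=7: ✗ (lhs fails at k=7 before rhs at j=9)
  i=8: ✗ (lhs fails at k=8 before rhs at j=9)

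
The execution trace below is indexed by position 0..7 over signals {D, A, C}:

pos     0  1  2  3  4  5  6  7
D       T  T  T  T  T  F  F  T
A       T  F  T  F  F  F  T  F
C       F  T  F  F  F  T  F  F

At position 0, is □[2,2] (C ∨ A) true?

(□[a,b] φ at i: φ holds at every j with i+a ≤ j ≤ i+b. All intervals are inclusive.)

Holds

Check (C ∨ A) at every j in [2,2]:
  j=2: true
All positions satisfy it → formula holds.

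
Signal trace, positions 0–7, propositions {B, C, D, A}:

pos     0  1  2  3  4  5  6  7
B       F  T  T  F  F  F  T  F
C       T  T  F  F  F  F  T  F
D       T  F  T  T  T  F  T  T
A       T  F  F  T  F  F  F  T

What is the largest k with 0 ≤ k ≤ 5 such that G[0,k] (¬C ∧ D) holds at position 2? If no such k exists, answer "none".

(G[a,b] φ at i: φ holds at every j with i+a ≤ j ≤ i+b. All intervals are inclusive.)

2

(¬C ∧ D) must hold from j=2 onward; find where it first fails.
  j=2: holds
  j=3: holds
  j=4: holds
  j=5: fails
Holds on [2,4], so largest k = 2.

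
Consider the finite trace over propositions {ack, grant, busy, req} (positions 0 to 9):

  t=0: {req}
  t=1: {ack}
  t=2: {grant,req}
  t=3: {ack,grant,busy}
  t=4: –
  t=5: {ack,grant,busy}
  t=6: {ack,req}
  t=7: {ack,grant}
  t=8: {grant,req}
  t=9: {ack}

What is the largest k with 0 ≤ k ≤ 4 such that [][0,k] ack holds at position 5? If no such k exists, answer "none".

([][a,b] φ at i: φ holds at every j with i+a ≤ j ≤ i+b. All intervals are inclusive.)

ack must hold from j=5 onward; find where it first fails.
  j=5: holds
  j=6: holds
  j=7: holds
  j=8: fails
Holds on [5,7], so largest k = 2.

2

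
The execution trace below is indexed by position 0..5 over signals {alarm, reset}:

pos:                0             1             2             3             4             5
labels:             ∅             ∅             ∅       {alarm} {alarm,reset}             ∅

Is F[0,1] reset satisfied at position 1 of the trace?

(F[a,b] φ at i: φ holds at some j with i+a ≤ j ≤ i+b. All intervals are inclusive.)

No

Check reset at each j in [1,2]:
  j=1: false
  j=2: false
No position in the window satisfies it → formula fails.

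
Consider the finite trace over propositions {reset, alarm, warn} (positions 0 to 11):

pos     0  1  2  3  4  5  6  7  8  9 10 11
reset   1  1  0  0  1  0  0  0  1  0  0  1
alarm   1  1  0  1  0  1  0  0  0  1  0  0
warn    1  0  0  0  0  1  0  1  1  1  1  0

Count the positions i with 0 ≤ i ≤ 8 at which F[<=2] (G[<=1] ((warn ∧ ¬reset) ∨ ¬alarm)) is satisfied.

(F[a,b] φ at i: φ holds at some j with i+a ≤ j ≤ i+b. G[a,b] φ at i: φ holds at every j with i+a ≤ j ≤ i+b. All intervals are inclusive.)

7

Evaluate at each i in [0,8]:
  i=0: ✗ (none in [0,2])
  i=1: ✗ (none in [1,3])
  i=2: ✓ (witness j=4)
  i=3: ✓ (witness j=4)
  i=4: ✓ (witness j=4)
  i=5: ✓ (witness j=5)
  i=6: ✓ (witness j=6)
  i=7: ✓ (witness j=7)
  i=8: ✓ (witness j=8)
Positions where it holds: {2, 3, 4, 5, 6, 7, 8} → 7.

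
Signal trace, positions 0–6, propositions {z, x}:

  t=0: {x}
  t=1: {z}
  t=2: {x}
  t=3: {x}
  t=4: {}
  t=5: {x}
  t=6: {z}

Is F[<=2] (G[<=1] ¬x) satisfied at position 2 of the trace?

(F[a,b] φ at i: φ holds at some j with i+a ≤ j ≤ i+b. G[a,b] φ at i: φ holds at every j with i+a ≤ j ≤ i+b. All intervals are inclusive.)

False

Check G[<=1] ¬x at each j in [2,4]:
  j=2: fails at 2
  j=3: fails at 3
  j=4: fails at 5
No position in the window satisfies it → formula fails.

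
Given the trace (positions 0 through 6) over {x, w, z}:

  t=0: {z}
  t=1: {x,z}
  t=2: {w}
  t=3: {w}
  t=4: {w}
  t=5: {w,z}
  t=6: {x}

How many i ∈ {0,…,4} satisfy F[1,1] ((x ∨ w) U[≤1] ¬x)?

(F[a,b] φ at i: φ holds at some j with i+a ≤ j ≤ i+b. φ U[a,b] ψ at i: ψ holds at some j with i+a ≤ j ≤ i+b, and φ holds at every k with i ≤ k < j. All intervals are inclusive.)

Evaluate at each i in [0,4]:
  i=0: ✓ (witness j=1)
  i=1: ✓ (witness j=2)
  i=2: ✓ (witness j=3)
  i=3: ✓ (witness j=4)
  i=4: ✓ (witness j=5)
Positions where it holds: {0, 1, 2, 3, 4} → 5.

5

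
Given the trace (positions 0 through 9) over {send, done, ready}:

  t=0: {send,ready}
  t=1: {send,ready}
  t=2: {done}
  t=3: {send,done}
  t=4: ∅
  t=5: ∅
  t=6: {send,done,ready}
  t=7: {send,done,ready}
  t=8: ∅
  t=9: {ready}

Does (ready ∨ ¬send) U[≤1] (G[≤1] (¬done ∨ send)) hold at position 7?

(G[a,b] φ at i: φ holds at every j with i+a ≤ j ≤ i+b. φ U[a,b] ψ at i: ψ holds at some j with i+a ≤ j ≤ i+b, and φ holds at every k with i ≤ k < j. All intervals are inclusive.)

Need some j in [7,8] with G[≤1] (¬done ∨ send), and (ready ∨ ¬send) at every k in [7,j-1].
  j=7: G[≤1] (¬done ∨ send) holds; no prefix to check → satisfied.

True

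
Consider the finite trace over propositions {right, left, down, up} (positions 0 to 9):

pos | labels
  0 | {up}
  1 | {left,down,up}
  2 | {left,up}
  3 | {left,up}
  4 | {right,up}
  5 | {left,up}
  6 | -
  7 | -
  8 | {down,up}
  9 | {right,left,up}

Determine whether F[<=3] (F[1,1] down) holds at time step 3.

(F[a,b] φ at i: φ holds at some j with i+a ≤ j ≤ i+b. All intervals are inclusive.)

Check F[1,1] down at each j in [3,6]:
  j=3: fails (none in [4,4])
  j=4: fails (none in [5,5])
  j=5: fails (none in [6,6])
  j=6: fails (none in [7,7])
No position in the window satisfies it → formula fails.

Does not hold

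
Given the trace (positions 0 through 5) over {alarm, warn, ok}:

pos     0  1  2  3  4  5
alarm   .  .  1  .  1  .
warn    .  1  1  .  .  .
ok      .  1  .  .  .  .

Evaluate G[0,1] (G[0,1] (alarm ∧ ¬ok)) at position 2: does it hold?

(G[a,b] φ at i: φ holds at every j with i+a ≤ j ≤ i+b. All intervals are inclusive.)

Check G[0,1] (alarm ∧ ¬ok) at every j in [2,3]:
  j=2: fails at 3
  j=3: fails at 3
Fails at j=2 → formula fails.

False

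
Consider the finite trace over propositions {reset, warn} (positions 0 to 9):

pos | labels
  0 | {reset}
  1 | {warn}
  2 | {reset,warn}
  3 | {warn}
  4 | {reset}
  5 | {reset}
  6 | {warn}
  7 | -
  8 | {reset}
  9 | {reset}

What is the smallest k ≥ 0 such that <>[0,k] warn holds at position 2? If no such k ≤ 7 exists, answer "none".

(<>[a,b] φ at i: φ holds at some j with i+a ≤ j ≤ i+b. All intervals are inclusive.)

Scan j = 2,3,… for warn:
  j=2: holds
First hit at j=2, so smallest k = 2-2 = 0.

0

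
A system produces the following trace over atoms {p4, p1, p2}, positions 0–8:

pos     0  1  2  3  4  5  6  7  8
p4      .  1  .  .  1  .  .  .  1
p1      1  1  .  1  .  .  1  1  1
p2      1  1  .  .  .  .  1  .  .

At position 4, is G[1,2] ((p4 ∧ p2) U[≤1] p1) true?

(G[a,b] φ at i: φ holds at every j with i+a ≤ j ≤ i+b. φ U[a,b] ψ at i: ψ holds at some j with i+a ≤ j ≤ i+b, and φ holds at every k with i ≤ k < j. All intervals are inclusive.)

Check ((p4 ∧ p2) U[≤1] p1) at every j in [5,6]:
  j=5: fails
  j=6: holds
Fails at j=5 → formula fails.

No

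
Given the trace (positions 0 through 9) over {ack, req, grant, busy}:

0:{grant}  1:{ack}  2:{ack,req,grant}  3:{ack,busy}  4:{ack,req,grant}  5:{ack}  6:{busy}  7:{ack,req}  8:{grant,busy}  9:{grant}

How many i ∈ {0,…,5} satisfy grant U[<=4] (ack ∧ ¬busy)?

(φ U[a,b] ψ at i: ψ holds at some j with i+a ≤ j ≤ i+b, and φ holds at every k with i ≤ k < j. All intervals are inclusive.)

5

Evaluate at each i in [0,5]:
  i=0: ✓ (rhs at j=1; lhs holds on [0,0])
  i=1: ✓ (rhs at j=1)
  i=2: ✓ (rhs at j=2)
  i=3: ✗ (lhs fails at k=3 before rhs at j=4)
  i=4: ✓ (rhs at j=4)
  i=5: ✓ (rhs at j=5)
Positions where it holds: {0, 1, 2, 4, 5} → 5.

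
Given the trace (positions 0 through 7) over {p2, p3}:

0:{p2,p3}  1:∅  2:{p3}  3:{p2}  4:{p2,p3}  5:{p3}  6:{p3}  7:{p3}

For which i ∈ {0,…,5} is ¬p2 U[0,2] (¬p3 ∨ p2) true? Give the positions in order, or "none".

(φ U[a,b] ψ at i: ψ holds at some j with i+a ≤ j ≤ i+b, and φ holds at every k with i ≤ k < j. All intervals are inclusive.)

Evaluate at each i in [0,5]:
  i=0: ✓ (rhs at j=0)
  i=1: ✓ (rhs at j=1)
  i=2: ✓ (rhs at j=3; lhs holds on [2,2])
  i=3: ✓ (rhs at j=3)
  i=4: ✓ (rhs at j=4)
  i=5: ✗ (no rhs in [5,7])

0, 1, 2, 3, 4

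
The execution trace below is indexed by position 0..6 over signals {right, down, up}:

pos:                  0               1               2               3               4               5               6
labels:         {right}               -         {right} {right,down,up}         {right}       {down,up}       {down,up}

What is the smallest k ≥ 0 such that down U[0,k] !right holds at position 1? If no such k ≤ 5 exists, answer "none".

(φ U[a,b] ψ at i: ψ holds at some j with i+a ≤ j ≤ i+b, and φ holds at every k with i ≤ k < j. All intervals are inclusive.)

Need earliest j ≥ 1 with !right, and down at every k in [1,j-1].
  j=1: rhs holds (empty prefix). k = 0.

0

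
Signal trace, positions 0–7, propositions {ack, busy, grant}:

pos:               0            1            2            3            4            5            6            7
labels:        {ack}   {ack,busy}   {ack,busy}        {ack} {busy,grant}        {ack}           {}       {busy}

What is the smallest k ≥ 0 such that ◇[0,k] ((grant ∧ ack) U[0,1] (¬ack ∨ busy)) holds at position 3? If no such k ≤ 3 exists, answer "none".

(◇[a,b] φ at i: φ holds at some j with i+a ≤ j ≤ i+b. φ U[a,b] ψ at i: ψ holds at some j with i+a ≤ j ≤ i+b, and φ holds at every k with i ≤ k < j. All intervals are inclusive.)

Scan j = 3,4,… for ((grant ∧ ack) U[0,1] (¬ack ∨ busy)):
  j=3: fails
  j=4: holds
First hit at j=4, so smallest k = 4-3 = 1.

1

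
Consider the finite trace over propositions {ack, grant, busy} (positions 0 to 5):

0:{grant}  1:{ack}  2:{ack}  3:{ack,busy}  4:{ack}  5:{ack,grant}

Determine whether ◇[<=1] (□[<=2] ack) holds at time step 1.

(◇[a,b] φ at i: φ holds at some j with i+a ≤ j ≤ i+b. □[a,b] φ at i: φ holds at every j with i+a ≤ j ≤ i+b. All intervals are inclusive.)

Check □[<=2] ack at each j in [1,2]:
  j=1: holds on [1,3]
  j=2: holds on [2,4]
Found at j=1 → formula holds.

True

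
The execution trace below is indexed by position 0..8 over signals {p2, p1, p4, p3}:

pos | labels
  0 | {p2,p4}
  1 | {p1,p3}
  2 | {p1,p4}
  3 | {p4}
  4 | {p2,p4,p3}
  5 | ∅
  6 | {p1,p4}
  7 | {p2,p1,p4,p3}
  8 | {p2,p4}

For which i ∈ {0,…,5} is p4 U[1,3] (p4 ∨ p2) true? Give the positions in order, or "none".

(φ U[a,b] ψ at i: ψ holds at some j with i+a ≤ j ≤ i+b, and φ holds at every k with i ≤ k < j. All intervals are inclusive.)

Evaluate at each i in [0,5]:
  i=0: ✗ (lhs fails at k=1 before rhs at j=2)
  i=1: ✗ (lhs fails at k=1 before rhs at j=2)
  i=2: ✓ (rhs at j=3; lhs holds on [2,2])
  i=3: ✓ (rhs at j=4; lhs holds on [3,3])
  i=4: ✗ (lhs fails at k=5 before rhs at j=6)
  i=5: ✗ (lhs fails at k=5 before rhs at j=6)

2, 3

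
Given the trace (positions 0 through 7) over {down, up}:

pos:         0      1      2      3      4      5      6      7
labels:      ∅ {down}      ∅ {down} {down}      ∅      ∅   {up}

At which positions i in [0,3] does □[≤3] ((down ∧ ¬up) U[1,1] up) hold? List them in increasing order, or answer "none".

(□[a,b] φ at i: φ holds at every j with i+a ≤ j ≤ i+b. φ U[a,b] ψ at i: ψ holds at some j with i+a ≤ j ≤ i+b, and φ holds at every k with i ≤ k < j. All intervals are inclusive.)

none

Evaluate at each i in [0,3]:
  i=0: ✗ (fails at j=0)
  i=1: ✗ (fails at j=1)
  i=2: ✗ (fails at j=2)
  i=3: ✗ (fails at j=3)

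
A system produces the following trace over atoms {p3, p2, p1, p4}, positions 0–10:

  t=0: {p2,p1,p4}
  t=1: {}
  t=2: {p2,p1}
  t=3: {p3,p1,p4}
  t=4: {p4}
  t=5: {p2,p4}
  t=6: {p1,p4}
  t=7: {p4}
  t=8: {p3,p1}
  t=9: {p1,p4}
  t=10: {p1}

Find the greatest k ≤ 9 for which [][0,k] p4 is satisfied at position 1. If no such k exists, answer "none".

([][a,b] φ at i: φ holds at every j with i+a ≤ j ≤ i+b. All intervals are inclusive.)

none

p4 must hold from j=1 onward; find where it first fails.
  j=1: fails → no k works.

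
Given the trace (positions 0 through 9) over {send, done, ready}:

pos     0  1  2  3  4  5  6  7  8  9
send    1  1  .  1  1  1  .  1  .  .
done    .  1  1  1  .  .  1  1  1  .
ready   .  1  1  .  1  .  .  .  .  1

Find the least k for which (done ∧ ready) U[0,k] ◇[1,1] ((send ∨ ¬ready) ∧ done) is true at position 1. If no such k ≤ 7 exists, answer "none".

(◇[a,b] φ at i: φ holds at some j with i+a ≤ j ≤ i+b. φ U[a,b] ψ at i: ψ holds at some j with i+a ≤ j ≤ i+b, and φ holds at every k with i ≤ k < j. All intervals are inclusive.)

1

Need earliest j ≥ 1 with ◇[1,1] ((send ∨ ¬ready) ∧ done), and (done ∧ ready) at every k in [1,j-1].
  j=1: rhs fails.
  j=2: rhs holds; lhs holds on [1,1]. k = 1.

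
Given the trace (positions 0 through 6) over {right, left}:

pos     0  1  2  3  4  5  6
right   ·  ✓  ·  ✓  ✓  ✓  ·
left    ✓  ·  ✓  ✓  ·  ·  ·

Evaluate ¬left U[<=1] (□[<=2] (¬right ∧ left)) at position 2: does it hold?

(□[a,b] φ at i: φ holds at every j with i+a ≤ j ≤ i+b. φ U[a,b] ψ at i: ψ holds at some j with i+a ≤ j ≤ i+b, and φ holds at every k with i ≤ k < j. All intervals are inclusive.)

Need some j in [2,3] with □[<=2] (¬right ∧ left), and ¬left at every k in [2,j-1].
  j=2: □[<=2] (¬right ∧ left) — fails at 3.
  j=3: □[<=2] (¬right ∧ left) — fails at 3.
No j in the window works → until fails.

Does not hold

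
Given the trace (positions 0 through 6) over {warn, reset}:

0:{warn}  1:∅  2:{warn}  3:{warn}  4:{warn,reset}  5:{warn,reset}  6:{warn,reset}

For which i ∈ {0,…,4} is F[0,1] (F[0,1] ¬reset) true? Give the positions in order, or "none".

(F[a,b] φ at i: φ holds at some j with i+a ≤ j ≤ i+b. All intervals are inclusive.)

Evaluate at each i in [0,4]:
  i=0: ✓ (witness j=0)
  i=1: ✓ (witness j=1)
  i=2: ✓ (witness j=2)
  i=3: ✓ (witness j=3)
  i=4: ✗ (none in [4,5])

0, 1, 2, 3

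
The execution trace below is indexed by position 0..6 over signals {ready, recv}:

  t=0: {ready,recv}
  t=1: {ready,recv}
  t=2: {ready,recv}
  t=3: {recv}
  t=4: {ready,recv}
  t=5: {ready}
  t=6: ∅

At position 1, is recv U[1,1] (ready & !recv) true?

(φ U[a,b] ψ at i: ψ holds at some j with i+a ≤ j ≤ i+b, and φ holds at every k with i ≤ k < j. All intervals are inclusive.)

False

Need some j in [2,2] with (ready & !recv), and recv at every k in [1,j-1].
  j=2: (ready & !recv) false.
No j in the window works → until fails.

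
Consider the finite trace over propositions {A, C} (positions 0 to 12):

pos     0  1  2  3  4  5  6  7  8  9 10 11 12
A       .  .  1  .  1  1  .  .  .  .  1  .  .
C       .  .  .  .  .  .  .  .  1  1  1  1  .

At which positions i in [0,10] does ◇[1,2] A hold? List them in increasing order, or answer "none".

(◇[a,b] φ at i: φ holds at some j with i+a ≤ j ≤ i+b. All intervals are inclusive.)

Evaluate at each i in [0,10]:
  i=0: ✓ (witness j=2)
  i=1: ✓ (witness j=2)
  i=2: ✓ (witness j=4)
  i=3: ✓ (witness j=4)
  i=4: ✓ (witness j=5)
  i=5: ✗ (none in [6,7])
  i=6: ✗ (none in [7,8])
  i=7: ✗ (none in [8,9])
  i=8: ✓ (witness j=10)
  i=9: ✓ (witness j=10)
  i=10: ✗ (none in [11,12])

0, 1, 2, 3, 4, 8, 9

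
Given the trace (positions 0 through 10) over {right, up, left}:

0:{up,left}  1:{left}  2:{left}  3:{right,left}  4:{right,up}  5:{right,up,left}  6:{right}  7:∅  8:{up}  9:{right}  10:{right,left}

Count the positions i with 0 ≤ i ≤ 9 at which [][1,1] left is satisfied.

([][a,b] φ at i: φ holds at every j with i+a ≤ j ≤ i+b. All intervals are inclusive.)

Evaluate at each i in [0,9]:
  i=0: ✓ (all of [1,1])
  i=1: ✓ (all of [2,2])
  i=2: ✓ (all of [3,3])
  i=3: ✗ (fails at j=4)
  i=4: ✓ (all of [5,5])
  i=5: ✗ (fails at j=6)
  i=6: ✗ (fails at j=7)
  i=7: ✗ (fails at j=8)
  i=8: ✗ (fails at j=9)
  i=9: ✓ (all of [10,10])
Positions where it holds: {0, 1, 2, 4, 9} → 5.

5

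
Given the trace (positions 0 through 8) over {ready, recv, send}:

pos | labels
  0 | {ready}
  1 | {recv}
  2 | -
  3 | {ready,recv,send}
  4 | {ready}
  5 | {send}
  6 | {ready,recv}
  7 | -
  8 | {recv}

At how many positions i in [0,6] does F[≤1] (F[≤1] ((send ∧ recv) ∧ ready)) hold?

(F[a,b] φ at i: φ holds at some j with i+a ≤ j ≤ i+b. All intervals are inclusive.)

3

Evaluate at each i in [0,6]:
  i=0: ✗ (none in [0,1])
  i=1: ✓ (witness j=2)
  i=2: ✓ (witness j=2)
  i=3: ✓ (witness j=3)
  i=4: ✗ (none in [4,5])
  i=5: ✗ (none in [5,6])
  i=6: ✗ (none in [6,7])
Positions where it holds: {1, 2, 3} → 3.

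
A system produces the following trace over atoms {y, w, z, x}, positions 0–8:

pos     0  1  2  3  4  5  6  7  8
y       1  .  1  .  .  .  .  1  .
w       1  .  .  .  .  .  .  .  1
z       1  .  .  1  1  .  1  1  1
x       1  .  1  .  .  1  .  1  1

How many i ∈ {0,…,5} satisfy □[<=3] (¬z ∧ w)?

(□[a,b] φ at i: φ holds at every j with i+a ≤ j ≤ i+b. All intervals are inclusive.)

Evaluate at each i in [0,5]:
  i=0: ✗ (fails at j=0)
  i=1: ✗ (fails at j=1)
  i=2: ✗ (fails at j=2)
  i=3: ✗ (fails at j=3)
  i=4: ✗ (fails at j=4)
  i=5: ✗ (fails at j=5)
Positions where it holds: {} → 0.

0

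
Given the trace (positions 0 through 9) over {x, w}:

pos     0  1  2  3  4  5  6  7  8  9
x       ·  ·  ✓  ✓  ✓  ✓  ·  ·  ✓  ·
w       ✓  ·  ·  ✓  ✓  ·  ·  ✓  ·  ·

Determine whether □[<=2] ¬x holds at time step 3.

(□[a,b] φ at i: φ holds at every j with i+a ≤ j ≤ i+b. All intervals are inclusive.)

Does not hold

Check ¬x at every j in [3,5]:
  j=3: false
  j=4: false
  j=5: false
Fails at j=3 → formula fails.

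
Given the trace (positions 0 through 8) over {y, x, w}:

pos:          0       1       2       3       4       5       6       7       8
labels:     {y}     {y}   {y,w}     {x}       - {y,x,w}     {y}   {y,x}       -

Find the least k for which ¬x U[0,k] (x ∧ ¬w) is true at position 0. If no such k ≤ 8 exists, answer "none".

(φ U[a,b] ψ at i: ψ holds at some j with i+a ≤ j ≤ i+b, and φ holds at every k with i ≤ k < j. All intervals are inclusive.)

Need earliest j ≥ 0 with (x ∧ ¬w), and ¬x at every k in [0,j-1].
  j=0: rhs fails.
  j=1: rhs fails.
  j=2: rhs fails.
  j=3: rhs holds; lhs holds on [0,2]. k = 3.

3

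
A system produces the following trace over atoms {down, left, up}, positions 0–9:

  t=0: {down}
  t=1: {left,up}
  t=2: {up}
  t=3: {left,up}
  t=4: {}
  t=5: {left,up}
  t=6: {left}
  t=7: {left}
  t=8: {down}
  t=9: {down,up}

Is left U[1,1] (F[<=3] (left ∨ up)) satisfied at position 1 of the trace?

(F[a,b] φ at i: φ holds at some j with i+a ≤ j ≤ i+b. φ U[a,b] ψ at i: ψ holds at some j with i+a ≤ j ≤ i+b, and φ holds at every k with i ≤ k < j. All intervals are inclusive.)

True

Need some j in [2,2] with F[<=3] (left ∨ up), and left at every k in [1,j-1].
  j=2: F[<=3] (left ∨ up) holds; left holds at every k in [1,1] → satisfied.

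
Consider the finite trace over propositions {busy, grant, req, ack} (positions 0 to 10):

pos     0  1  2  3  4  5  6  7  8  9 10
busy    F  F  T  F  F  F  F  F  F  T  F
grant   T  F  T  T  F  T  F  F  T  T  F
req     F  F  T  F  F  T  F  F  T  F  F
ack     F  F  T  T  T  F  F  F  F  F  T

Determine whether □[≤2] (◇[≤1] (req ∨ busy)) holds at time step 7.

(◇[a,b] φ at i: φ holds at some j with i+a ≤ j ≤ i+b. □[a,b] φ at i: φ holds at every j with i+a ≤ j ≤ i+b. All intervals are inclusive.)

Check ◇[≤1] (req ∨ busy) at every j in [7,9]:
  j=7: holds (witness at 8)
  j=8: holds (witness at 8)
  j=9: holds (witness at 9)
All positions satisfy it → formula holds.

True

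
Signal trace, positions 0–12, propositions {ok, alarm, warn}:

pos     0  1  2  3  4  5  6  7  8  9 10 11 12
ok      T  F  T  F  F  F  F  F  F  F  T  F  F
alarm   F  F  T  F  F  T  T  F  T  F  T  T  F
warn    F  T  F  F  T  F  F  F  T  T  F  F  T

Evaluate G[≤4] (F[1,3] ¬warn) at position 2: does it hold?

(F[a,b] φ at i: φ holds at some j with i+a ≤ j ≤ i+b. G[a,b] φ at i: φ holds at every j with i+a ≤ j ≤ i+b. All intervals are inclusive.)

Check F[1,3] ¬warn at every j in [2,6]:
  j=2: holds (witness at 3)
  j=3: holds (witness at 5)
  j=4: holds (witness at 5)
  j=5: holds (witness at 6)
  j=6: holds (witness at 7)
All positions satisfy it → formula holds.

Holds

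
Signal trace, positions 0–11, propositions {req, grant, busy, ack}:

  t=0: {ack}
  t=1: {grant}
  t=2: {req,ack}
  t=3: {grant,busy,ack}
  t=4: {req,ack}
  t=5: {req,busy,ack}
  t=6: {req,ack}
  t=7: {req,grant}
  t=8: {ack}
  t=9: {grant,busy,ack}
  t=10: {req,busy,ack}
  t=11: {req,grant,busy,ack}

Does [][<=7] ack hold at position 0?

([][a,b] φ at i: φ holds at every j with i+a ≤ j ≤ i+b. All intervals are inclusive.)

No

Check ack at every j in [0,7]:
  j=0: true
  j=1: false
  j=2: true
  j=3: true
  j=4: true
  j=5: true
  j=6: true
  j=7: false
Fails at j=1 → formula fails.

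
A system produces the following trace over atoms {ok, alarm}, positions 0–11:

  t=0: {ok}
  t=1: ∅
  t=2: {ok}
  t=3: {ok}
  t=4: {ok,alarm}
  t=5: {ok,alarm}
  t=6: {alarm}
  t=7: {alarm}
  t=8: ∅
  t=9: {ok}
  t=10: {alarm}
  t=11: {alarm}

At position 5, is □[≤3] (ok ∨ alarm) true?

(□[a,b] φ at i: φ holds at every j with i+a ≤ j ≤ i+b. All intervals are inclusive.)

No

Check (ok ∨ alarm) at every j in [5,8]:
  j=5: true
  j=6: true
  j=7: true
  j=8: false
Fails at j=8 → formula fails.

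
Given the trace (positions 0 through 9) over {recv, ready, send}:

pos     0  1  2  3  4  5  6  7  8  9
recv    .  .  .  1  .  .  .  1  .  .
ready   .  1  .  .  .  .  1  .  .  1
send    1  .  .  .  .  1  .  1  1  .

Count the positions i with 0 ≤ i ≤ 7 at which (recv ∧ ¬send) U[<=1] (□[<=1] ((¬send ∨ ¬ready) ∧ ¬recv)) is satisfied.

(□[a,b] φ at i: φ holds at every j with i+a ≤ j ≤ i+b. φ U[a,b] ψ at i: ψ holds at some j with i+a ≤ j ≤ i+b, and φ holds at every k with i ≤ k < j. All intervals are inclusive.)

5

Evaluate at each i in [0,7]:
  i=0: ✓ (rhs at j=0)
  i=1: ✓ (rhs at j=1)
  i=2: ✗ (no rhs in [2,3])
  i=3: ✓ (rhs at j=4; lhs holds on [3,3])
  i=4: ✓ (rhs at j=4)
  i=5: ✓ (rhs at j=5)
  i=6: ✗ (no rhs in [6,7])
  i=7: ✗ (lhs fails at k=7 before rhs at j=8)
Positions where it holds: {0, 1, 3, 4, 5} → 5.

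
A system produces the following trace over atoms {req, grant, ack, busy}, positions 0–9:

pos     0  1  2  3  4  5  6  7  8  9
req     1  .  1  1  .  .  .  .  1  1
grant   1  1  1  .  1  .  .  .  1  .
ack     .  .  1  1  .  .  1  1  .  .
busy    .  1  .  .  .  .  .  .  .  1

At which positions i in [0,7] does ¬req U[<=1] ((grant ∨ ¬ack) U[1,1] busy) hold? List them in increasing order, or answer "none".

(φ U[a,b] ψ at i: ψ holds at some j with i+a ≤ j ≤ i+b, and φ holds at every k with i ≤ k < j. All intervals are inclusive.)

0, 7

Evaluate at each i in [0,7]:
  i=0: ✓ (rhs at j=0)
  i=1: ✗ (no rhs in [1,2])
  i=2: ✗ (no rhs in [2,3])
  i=3: ✗ (no rhs in [3,4])
  i=4: ✗ (no rhs in [4,5])
  i=5: ✗ (no rhs in [5,6])
  i=6: ✗ (no rhs in [6,7])
  i=7: ✓ (rhs at j=8; lhs holds on [7,7])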